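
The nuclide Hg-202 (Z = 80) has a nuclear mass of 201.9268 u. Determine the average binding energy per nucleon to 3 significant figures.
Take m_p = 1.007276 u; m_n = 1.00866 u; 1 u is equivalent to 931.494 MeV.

Total constituent mass: 80 × 1.007276 + 122 × 1.00866 = 203.638600 u
Mass defect Δm = 203.638600 − 201.9268 = 1.711800 u
E_B = 1.711800 × 931.494 = 1594.53 MeV
BE/A = 1594.53 MeV / 202 = 7.894 MeV/nucleon

7.89 MeV/nucleon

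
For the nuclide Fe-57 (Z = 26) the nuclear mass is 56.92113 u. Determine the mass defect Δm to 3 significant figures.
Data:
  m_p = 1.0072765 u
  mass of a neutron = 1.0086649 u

Mass of separated nucleons = 26(1.0072765) + 31(1.0086649) = 26.1891890 + 31.2686119 = 57.4578009 u
Mass defect Δm = 57.4578009 − 56.92113 = 0.5366709 u

0.537 u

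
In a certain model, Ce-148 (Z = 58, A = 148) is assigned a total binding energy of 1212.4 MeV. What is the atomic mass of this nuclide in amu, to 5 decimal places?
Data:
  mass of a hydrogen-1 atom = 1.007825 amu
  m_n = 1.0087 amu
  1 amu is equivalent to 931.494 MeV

Mass defect = 1212.4 MeV / (931.494 MeV/amu) = 1.30156501 amu
Constituent mass = 58(1.007825) + 90(1.0087) = 149.236850 amu
Atomic mass = 149.236850 − 1.30156501 = 147.93528499 amu ≈ 147.93528 amu (to 5 decimal places)

147.93528 amu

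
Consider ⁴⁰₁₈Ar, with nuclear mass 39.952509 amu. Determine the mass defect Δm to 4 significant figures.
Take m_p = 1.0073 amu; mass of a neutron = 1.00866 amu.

Total constituent mass: 18 × 1.0073 + 22 × 1.00866 = 40.32192 amu
Δm = 40.32192 − 39.952509 = 0.369411 amu

0.3694 amu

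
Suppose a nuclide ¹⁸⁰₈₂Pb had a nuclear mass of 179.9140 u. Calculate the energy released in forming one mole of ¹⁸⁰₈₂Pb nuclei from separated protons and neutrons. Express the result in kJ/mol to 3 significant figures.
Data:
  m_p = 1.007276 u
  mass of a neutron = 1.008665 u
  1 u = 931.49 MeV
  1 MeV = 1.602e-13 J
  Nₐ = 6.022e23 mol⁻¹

1.38e+11 kJ/mol

Mass of separated nucleons = 82(1.007276) + 98(1.008665) = 82.596632 + 98.849170 = 181.445802 u
Mass defect Δm = 181.445802 − 179.9140 = 1.531802 u
E_B = 1.531802 × 931.49 = 1426.86 MeV
Per nucleus in joules: 1426.86 MeV × 1.602e-13 J/MeV = 2.2858e-10 J
Per mole: 2.2858e-10 J × 6.022e23 mol⁻¹ = 1.3765e+14 J/mol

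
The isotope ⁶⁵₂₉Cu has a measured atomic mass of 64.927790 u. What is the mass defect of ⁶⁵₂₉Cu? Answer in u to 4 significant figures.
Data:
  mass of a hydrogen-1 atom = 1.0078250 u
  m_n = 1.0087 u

0.6123 u

Σm = 29·m(¹H) + 36·m_n = 29.2269250 + 36.3132 = 65.5401250 u
Mass defect Δm = 65.5401250 − 64.927790 = 0.6123350 u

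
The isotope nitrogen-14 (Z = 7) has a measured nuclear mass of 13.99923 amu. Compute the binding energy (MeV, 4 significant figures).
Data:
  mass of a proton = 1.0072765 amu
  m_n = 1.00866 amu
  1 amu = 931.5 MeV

104.6 MeV

Mass of separated nucleons = 7(1.0072765) + 7(1.00866) = 7.0509355 + 7.06062 = 14.1115555 amu
Mass defect Δm = 14.1115555 − 13.99923 = 0.1123255 amu
Converting to energy: 0.1123255 amu × 931.5 MeV/amu = 104.631 MeV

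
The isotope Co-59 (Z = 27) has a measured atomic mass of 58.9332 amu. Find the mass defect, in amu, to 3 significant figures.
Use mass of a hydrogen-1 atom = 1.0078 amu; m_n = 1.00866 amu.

0.555 amu

With 27 protons and 32 neutrons (A = 59):
Mass of separated nucleons = 27(1.0078) + 32(1.00866) = 27.2106 + 32.27712 = 59.48772 amu
Mass defect Δm = 59.48772 − 58.9332 = 0.55452 amu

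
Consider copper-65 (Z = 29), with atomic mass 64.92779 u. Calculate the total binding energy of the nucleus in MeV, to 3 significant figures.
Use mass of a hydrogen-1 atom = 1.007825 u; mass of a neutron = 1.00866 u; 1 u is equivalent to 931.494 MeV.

The nucleus contains 29 protons and 65 − 29 = 36 neutrons.
Mass of separated nucleons = 29(1.007825) + 36(1.00866) = 29.226925 + 36.31176 = 65.538685 u
Δm = 65.538685 − 64.92779 = 0.610895 u
Binding energy = Δm·c² = 0.610895 × 931.494 MeV/u = 569.045 MeV

569 MeV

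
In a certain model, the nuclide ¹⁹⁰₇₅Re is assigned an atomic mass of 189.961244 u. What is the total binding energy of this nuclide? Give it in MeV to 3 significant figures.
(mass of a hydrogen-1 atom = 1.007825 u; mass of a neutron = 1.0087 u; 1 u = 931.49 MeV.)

The nucleus contains 75 protons and 190 − 75 = 115 neutrons.
Total constituent mass: 75 × 1.007825 + 115 × 1.0087 = 191.587375 u
Mass defect Δm = 191.587375 − 189.961244 = 1.626131 u
E_B = 1.626131 × 931.49 = 1514.72 MeV

1510 MeV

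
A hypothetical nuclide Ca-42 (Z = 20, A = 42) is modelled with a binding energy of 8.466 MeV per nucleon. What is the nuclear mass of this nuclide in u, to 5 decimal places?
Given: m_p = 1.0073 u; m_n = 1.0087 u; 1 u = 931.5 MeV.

41.95568 u

Total binding energy = 42 × 8.466 = 355.572 MeV
Mass defect = 355.572 MeV / (931.5 MeV/u) = 0.3817198 u
Constituent mass = 20(1.0073) + 22(1.0087) = 42.3374 u
Nuclear mass = 42.3374 − 0.3817198 = 41.9556802 u ≈ 41.95568 u (to 5 decimal places)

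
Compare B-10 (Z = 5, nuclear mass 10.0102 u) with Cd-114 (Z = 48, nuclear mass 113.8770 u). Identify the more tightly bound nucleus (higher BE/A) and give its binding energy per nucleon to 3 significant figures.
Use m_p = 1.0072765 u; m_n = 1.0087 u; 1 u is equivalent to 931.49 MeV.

Cd-114; 8.55 MeV/nucleon

B-10: Σm = 5(1.0072765) + 5(1.0087) = 10.0798825 u; Δm = 0.0696825 u; E_B = 64.909 MeV; E_B/A = 6.491 MeV
Cd-114: Σm = 48(1.0072765) + 66(1.0087) = 114.9234720 u; Δm = 1.0464720 u; E_B = 974.78 MeV; E_B/A = 8.551 MeV
Cd-114 has the higher binding energy per nucleon, so it is the more tightly bound nucleus.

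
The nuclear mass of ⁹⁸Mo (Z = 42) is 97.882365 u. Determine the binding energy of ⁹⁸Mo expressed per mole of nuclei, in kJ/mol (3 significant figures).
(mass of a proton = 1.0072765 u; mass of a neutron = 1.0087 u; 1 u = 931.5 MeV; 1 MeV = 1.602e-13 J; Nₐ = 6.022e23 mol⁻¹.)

8.18e+10 kJ/mol

Σm = 42·m_p + 56·m_n = 42.3056130 + 56.4872 = 98.7928130 u
Δm = 98.7928130 − 97.882365 = 0.9104480 u
Binding energy = Δm·c² = 0.9104480 × 931.5 MeV/u = 848.082 MeV
Per nucleus in joules: 848.082 MeV × 1.602e-13 J/MeV = 1.3586e-10 J
Per mole: 1.3586e-10 J × 6.022e23 mol⁻¹ = 8.1815e+13 J/mol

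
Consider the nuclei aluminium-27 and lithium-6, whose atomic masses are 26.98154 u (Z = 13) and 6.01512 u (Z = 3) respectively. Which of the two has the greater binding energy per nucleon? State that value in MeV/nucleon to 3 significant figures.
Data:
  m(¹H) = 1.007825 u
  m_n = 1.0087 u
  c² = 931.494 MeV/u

aluminium-27; 8.35 MeV/nucleon

aluminium-27: Σm = 13(1.007825) + 14(1.0087) = 27.223525 u; Δm = 0.241985 u; E_B = 225.408 MeV; E_B/A = 8.348 MeV
lithium-6: Σm = 3(1.007825) + 3(1.0087) = 6.049575 u; Δm = 0.034455 u; E_B = 32.095 MeV; E_B/A = 5.349 MeV
aluminium-27 has the higher binding energy per nucleon, so it is the more tightly bound nucleus.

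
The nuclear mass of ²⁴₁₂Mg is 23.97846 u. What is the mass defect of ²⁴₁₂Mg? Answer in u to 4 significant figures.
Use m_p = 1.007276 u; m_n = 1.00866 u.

Total constituent mass: 12 × 1.007276 + 12 × 1.00866 = 24.191232 u
The mass defect is 24.191232 − 23.97846 = 0.212772 u.

0.2128 u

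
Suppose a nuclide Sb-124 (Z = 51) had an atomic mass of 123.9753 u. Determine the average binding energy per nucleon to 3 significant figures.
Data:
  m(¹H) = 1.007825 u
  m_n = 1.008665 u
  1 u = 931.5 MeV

The nucleus contains 51 protons and 124 − 51 = 73 neutrons.
Total constituent mass: 51 × 1.007825 + 73 × 1.008665 = 125.031620 u
The mass defect is 125.031620 − 123.9753 = 1.056320 u.
E_B = 1.056320 × 931.5 = 983.962 MeV
BE/A = 983.962 MeV / 124 = 7.935 MeV/nucleon

7.94 MeV/nucleon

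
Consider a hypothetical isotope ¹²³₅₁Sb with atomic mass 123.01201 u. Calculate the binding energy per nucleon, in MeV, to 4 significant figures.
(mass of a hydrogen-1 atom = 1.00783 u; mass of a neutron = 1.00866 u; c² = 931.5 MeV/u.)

7.655 MeV/nucleon

Z = 51, so N = A − Z = 123 − 51 = 72.
Mass of separated nucleons = 51(1.00783) + 72(1.00866) = 51.39933 + 72.62352 = 124.02285 u
Mass defect Δm = 124.02285 − 123.01201 = 1.01084 u
Binding energy = Δm·c² = 1.01084 × 931.5 MeV/u = 941.597 MeV
Per nucleon: 941.597 / 123 = 7.655 MeV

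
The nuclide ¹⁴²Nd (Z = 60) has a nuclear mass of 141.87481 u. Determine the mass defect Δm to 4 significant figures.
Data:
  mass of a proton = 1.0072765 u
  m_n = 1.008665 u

1.272 u

With 60 protons and 82 neutrons (A = 142):
Mass of separated nucleons = 60(1.0072765) + 82(1.008665) = 60.4365900 + 82.710530 = 143.1471200 u
Δm = 143.1471200 − 141.87481 = 1.2723100 u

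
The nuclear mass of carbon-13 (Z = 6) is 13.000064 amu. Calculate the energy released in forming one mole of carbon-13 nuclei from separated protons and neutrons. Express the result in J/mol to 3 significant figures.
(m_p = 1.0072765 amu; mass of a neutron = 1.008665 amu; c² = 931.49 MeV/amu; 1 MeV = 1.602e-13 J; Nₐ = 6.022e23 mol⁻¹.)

With 6 protons and 7 neutrons (A = 13):
Mass of separated nucleons = 6(1.0072765) + 7(1.008665) = 6.0436590 + 7.060655 = 13.1043140 amu
The mass defect is 13.1043140 − 13.000064 = 0.1042500 amu.
Converting to energy: 0.1042500 amu × 931.49 MeV/amu = 97.1078 MeV
Per nucleus in joules: 97.1078 MeV × 1.602e-13 J/MeV = 1.5557e-11 J
Per mole: 1.5557e-11 J × 6.022e23 mol⁻¹ = 9.3684e+12 J/mol

9.37e+12 J/mol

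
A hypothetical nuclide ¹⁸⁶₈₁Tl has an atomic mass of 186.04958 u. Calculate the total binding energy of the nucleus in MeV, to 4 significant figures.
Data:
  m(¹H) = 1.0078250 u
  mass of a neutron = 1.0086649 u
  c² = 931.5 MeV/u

1392 MeV

Z = 81, so N = A − Z = 186 − 81 = 105.
Mass of separated nucleons = 81(1.0078250) + 105(1.0086649) = 81.6338250 + 105.9098145 = 187.5436395 u
Mass defect Δm = 187.5436395 − 186.04958 = 1.4940595 u
E_B = 1.4940595 × 931.5 = 1391.72 MeV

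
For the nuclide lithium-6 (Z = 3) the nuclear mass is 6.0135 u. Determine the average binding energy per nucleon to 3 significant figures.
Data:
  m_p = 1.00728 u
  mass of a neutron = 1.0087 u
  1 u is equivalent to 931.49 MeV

Σm = 3·m_p + 3·m_n = 3.02184 + 3.0261 = 6.04794 u
Δm = 6.04794 − 6.0135 = 0.03444 u
Binding energy = Δm·c² = 0.03444 × 931.49 MeV/u = 32.0805 MeV
Dividing by A = 6 gives 5.347 MeV per nucleon.

5.35 MeV/nucleon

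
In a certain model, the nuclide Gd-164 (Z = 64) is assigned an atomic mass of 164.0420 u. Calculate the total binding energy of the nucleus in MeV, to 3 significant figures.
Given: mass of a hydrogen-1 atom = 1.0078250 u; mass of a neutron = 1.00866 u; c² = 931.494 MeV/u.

1230 MeV

Σm = 64·m(¹H) + 100·m_n = 64.5008000 + 100.86600 = 165.3668000 u
Mass defect Δm = 165.3668000 − 164.0420 = 1.3248000 u
E_B = 1.3248000 × 931.494 = 1234.04 MeV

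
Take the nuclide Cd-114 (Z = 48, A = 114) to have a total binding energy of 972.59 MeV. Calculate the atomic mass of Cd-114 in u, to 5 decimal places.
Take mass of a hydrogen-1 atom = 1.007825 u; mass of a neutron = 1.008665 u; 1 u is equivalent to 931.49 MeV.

Mass defect = 972.59 MeV / (931.49 MeV/u) = 1.0441229 u
Constituent mass = 48(1.007825) + 66(1.008665) = 114.947490 u
Atomic mass = 114.947490 − 1.0441229 = 113.9033671 u ≈ 113.90337 u (to 5 decimal places)

113.90337 u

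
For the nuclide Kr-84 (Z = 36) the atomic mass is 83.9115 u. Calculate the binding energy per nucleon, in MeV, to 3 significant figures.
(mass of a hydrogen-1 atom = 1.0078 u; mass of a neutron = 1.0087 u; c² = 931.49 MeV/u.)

Mass of separated nucleons = 36(1.0078) + 48(1.0087) = 36.2808 + 48.4176 = 84.6984 u
The mass defect is 84.6984 − 83.9115 = 0.7869 u.
E_B = 0.7869 × 931.49 = 732.989 MeV
Dividing by A = 84 gives 8.726 MeV per nucleon.

8.73 MeV/nucleon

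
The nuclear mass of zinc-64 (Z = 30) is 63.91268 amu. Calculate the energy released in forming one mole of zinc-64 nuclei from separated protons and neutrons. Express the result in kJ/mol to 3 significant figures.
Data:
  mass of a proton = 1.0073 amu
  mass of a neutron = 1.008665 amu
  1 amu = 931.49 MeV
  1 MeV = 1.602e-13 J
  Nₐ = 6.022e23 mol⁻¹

With 30 protons and 34 neutrons (A = 64):
Total constituent mass: 30 × 1.0073 + 34 × 1.008665 = 64.513610 amu
The mass defect is 64.513610 − 63.91268 = 0.600930 amu.
Converting to energy: 0.600930 amu × 931.49 MeV/amu = 559.760 MeV
Per nucleus in joules: 559.760 MeV × 1.602e-13 J/MeV = 8.9674e-11 J
Per mole: 8.9674e-11 J × 6.022e23 mol⁻¹ = 5.4002e+13 J/mol

5.40e+10 kJ/mol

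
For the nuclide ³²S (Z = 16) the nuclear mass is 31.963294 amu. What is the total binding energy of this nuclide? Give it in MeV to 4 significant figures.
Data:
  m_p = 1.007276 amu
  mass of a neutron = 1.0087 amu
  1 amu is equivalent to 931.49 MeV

272.3 MeV

With 16 protons and 16 neutrons (A = 32):
Mass of separated nucleons = 16(1.007276) + 16(1.0087) = 16.116416 + 16.1392 = 32.255616 amu
The mass defect is 32.255616 − 31.963294 = 0.292322 amu.
Binding energy = Δm·c² = 0.292322 × 931.49 MeV/amu = 272.295 MeV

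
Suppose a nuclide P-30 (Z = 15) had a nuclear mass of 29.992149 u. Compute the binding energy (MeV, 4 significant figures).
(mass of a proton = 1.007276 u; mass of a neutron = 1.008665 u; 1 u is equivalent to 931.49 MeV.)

230.0 MeV

Σm = 15·m_p + 15·m_n = 15.109140 + 15.129975 = 30.239115 u
Mass defect Δm = 30.239115 − 29.992149 = 0.246966 u
E_B = 0.246966 × 931.49 = 230.046 MeV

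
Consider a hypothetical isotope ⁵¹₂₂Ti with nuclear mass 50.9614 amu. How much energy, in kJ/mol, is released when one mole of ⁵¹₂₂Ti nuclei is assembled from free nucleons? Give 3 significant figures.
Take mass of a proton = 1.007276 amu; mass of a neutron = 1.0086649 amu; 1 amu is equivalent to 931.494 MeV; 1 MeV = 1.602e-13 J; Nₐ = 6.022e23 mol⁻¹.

Mass of separated nucleons = 22(1.007276) + 29(1.0086649) = 22.160072 + 29.2512821 = 51.4113541 amu
The mass defect is 51.4113541 − 50.9614 = 0.4499541 amu.
Converting to energy: 0.4499541 amu × 931.494 MeV/amu = 419.130 MeV
Per nucleus in joules: 419.130 MeV × 1.602e-13 J/MeV = 6.7145e-11 J
Per mole: 6.7145e-11 J × 6.022e23 mol⁻¹ = 4.0435e+13 J/mol

4.04e+10 kJ/mol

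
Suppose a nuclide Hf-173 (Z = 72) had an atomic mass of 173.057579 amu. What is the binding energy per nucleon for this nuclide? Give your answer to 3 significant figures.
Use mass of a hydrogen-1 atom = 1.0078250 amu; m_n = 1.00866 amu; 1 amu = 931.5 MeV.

7.43 MeV/nucleon

With 72 protons and 101 neutrons (A = 173):
Σm = 72·m(¹H) + 101·m_n = 72.5634000 + 101.87466 = 174.4380600 amu
Mass defect Δm = 174.4380600 − 173.057579 = 1.3804810 amu
Converting to energy: 1.3804810 amu × 931.5 MeV/amu = 1285.92 MeV
Dividing by A = 173 gives 7.433 MeV per nucleon.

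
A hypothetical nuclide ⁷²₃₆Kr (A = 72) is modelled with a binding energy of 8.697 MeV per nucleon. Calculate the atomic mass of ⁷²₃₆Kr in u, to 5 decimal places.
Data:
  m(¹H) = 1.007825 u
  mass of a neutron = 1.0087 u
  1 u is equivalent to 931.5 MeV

71.92267 u

Total binding energy = 72 × 8.697 = 626.184 MeV
Mass defect = 626.184 MeV / (931.5 MeV/u) = 0.6722319 u
Constituent mass = 36(1.007825) + 36(1.0087) = 72.594900 u
Atomic mass = 72.594900 − 0.6722319 = 71.9226681 u ≈ 71.92267 u (to 5 decimal places)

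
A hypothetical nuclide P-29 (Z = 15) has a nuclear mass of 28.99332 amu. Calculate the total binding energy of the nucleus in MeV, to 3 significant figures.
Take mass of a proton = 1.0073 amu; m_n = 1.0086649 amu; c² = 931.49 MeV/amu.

221 MeV

Mass of separated nucleons = 15(1.0073) + 14(1.0086649) = 15.1095 + 14.1213086 = 29.2308086 amu
Mass defect Δm = 29.2308086 − 28.99332 = 0.2374886 amu
Converting to energy: 0.2374886 amu × 931.49 MeV/amu = 221.218 MeV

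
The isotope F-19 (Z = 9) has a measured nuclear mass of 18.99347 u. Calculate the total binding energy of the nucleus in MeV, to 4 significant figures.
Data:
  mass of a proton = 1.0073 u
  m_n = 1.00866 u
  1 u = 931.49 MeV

147.9 MeV

With 9 protons and 10 neutrons (A = 19):
Σm = 9·m_p + 10·m_n = 9.0657 + 10.08660 = 19.15230 u
Mass defect Δm = 19.15230 − 18.99347 = 0.15883 u
E_B = 0.15883 × 931.49 = 147.949 MeV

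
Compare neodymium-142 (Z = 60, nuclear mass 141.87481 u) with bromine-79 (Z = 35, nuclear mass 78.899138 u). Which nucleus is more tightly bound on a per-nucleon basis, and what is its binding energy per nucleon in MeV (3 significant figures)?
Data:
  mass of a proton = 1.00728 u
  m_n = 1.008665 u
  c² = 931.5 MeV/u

bromine-79; 8.69 MeV/nucleon

neodymium-142: Σm = 60(1.00728) + 82(1.008665) = 143.147330 u; Δm = 1.272520 u; E_B = 1185.4 MeV; E_B/A = 8.348 MeV
bromine-79: Σm = 35(1.00728) + 44(1.008665) = 79.636060 u; Δm = 0.736922 u; E_B = 686.44 MeV; E_B/A = 8.689 MeV
bromine-79 has the higher binding energy per nucleon, so it is the more tightly bound nucleus.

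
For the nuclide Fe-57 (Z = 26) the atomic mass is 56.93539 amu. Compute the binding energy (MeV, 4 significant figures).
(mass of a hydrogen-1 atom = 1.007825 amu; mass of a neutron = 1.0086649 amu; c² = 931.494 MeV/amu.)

499.9 MeV

Total constituent mass: 26 × 1.007825 + 31 × 1.0086649 = 57.4720619 amu
The mass defect is 57.4720619 − 56.93539 = 0.5366719 amu.
E_B = 0.5366719 × 931.494 = 499.907 MeV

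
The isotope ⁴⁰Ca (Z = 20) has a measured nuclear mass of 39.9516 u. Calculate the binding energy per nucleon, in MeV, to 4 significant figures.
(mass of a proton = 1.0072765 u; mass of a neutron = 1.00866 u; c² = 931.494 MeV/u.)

8.549 MeV/nucleon

Z = 20, so N = A − Z = 40 − 20 = 20.
Mass of separated nucleons = 20(1.0072765) + 20(1.00866) = 20.1455300 + 20.17320 = 40.3187300 u
Mass defect Δm = 40.3187300 − 39.9516 = 0.3671300 u
E_B = 0.3671300 × 931.494 = 341.979 MeV
BE/A = 341.979 MeV / 40 = 8.549 MeV/nucleon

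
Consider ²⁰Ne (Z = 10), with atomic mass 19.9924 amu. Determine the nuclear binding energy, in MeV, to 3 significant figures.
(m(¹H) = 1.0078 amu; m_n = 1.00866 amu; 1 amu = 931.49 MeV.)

160 MeV

Mass of separated nucleons = 10(1.0078) + 10(1.00866) = 10.0780 + 10.08660 = 20.16460 amu
Mass defect Δm = 20.16460 − 19.9924 = 0.17220 amu
E_B = 0.17220 × 931.49 = 160.403 MeV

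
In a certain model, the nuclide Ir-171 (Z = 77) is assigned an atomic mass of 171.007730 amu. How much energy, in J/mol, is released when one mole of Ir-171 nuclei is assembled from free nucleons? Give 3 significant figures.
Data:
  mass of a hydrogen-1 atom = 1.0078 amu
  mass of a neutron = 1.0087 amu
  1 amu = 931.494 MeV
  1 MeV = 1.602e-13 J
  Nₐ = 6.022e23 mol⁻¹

Z = 77, so N = A − Z = 171 − 77 = 94.
Mass of separated nucleons = 77(1.0078) + 94(1.0087) = 77.6006 + 94.8178 = 172.4184 amu
Mass defect Δm = 172.4184 − 171.007730 = 1.410670 amu
Converting to energy: 1.410670 amu × 931.494 MeV/amu = 1314.03 MeV
Per nucleus in joules: 1314.03 MeV × 1.602e-13 J/MeV = 2.1051e-10 J
Per mole: 2.1051e-10 J × 6.022e23 mol⁻¹ = 1.2677e+14 J/mol

1.27e+14 J/mol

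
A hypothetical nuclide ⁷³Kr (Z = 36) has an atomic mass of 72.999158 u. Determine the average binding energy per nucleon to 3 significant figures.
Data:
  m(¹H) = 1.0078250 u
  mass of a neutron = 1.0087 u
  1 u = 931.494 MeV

7.71 MeV/nucleon

The nucleus contains 36 protons and 73 − 36 = 37 neutrons.
Total constituent mass: 36 × 1.0078250 + 37 × 1.0087 = 73.6036000 u
Mass defect Δm = 73.6036000 − 72.999158 = 0.6044420 u
E_B = 0.6044420 × 931.494 = 563.034 MeV
Per nucleon: 563.034 / 73 = 7.713 MeV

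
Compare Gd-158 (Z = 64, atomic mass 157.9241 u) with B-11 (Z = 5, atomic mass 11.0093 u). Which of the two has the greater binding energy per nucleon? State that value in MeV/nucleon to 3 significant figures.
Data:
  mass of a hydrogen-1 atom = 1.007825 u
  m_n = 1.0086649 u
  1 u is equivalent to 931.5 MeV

Gd-158; 8.20 MeV/nucleon

Gd-158: Σm = 64(1.007825) + 94(1.0086649) = 159.3153006 u; Δm = 1.3912006 u; E_B = 1295.9 MeV; E_B/A = 8.202 MeV
B-11: Σm = 5(1.007825) + 6(1.0086649) = 11.0911144 u; Δm = 0.0818144 u; E_B = 76.210 MeV; E_B/A = 6.928 MeV
Gd-158 has the higher binding energy per nucleon, so it is the more tightly bound nucleus.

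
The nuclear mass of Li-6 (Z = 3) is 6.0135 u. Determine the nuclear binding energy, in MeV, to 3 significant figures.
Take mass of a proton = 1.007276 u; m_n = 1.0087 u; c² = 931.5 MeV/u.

32.1 MeV

Mass of separated nucleons = 3(1.007276) + 3(1.0087) = 3.021828 + 3.0261 = 6.047928 u
Mass defect Δm = 6.047928 − 6.0135 = 0.034428 u
Binding energy = Δm·c² = 0.034428 × 931.5 MeV/u = 32.0697 MeV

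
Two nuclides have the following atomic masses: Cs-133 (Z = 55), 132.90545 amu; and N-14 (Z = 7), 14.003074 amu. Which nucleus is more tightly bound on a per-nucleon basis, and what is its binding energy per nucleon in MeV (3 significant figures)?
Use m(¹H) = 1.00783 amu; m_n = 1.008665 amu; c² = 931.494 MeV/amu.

Cs-133; 8.41 MeV/nucleon

Cs-133: Σm = 55(1.00783) + 78(1.008665) = 134.106520 amu; Δm = 1.201070 amu; E_B = 1118.8 MeV; E_B/A = 8.412 MeV
N-14: Σm = 7(1.00783) + 7(1.008665) = 14.115465 amu; Δm = 0.112391 amu; E_B = 104.69 MeV; E_B/A = 7.478 MeV
Cs-133 has the higher binding energy per nucleon, so it is the more tightly bound nucleus.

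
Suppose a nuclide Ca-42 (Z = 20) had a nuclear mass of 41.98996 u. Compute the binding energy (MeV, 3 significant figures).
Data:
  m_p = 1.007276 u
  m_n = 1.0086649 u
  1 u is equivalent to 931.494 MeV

Z = 20, so N = A − Z = 42 − 20 = 22.
Mass of separated nucleons = 20(1.007276) + 22(1.0086649) = 20.145520 + 22.1906278 = 42.3361478 u
The mass defect is 42.3361478 − 41.98996 = 0.3461878 u.
Binding energy = Δm·c² = 0.3461878 × 931.494 MeV/u = 322.472 MeV

322 MeV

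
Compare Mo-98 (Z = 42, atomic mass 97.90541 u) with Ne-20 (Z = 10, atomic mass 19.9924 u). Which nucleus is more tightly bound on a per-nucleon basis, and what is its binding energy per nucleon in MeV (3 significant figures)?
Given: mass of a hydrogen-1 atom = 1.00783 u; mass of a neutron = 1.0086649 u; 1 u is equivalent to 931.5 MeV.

Mo-98: Σm = 42(1.00783) + 56(1.0086649) = 98.8140944 u; Δm = 0.9086844 u; E_B = 846.44 MeV; E_B/A = 8.637 MeV
Ne-20: Σm = 10(1.00783) + 10(1.0086649) = 20.1649490 u; Δm = 0.1725490 u; E_B = 160.729 MeV; E_B/A = 8.036 MeV
Mo-98 has the higher binding energy per nucleon, so it is the more tightly bound nucleus.

Mo-98; 8.64 MeV/nucleon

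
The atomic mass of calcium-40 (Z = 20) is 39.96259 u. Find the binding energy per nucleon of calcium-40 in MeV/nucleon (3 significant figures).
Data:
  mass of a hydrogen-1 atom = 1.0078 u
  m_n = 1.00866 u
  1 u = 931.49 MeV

8.54 MeV/nucleon

With 20 protons and 20 neutrons (A = 40):
Total constituent mass: 20 × 1.0078 + 20 × 1.00866 = 40.32920 u
Mass defect Δm = 40.32920 − 39.96259 = 0.36661 u
E_B = 0.36661 × 931.49 = 341.494 MeV
Per nucleon: 341.494 / 40 = 8.537 MeV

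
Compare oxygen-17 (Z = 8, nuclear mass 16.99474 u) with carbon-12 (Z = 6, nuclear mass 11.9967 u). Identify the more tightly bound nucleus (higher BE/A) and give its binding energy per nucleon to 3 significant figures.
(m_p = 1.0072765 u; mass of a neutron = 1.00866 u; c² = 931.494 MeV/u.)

oxygen-17; 7.75 MeV/nucleon

oxygen-17: Σm = 8(1.0072765) + 9(1.00866) = 17.1361520 u; Δm = 0.1414120 u; E_B = 131.72 MeV; E_B/A = 7.748 MeV
carbon-12: Σm = 6(1.0072765) + 6(1.00866) = 12.0956190 u; Δm = 0.0989190 u; E_B = 92.142 MeV; E_B/A = 7.679 MeV
oxygen-17 has the higher binding energy per nucleon, so it is the more tightly bound nucleus.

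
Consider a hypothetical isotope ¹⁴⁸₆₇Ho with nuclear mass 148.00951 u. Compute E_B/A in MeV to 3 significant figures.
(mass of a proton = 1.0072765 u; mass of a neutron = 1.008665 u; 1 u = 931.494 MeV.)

With 67 protons and 81 neutrons (A = 148):
Mass of separated nucleons = 67(1.0072765) + 81(1.008665) = 67.4875255 + 81.701865 = 149.1893905 u
Mass defect Δm = 149.1893905 − 148.00951 = 1.1798805 u
Converting to energy: 1.1798805 u × 931.494 MeV/u = 1099.05 MeV
Per nucleon: 1099.05 / 148 = 7.426 MeV

7.43 MeV/nucleon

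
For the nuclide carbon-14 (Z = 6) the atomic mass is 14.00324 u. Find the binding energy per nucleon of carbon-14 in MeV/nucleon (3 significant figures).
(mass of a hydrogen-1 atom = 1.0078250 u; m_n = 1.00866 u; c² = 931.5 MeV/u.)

7.52 MeV/nucleon

The nucleus contains 6 protons and 14 − 6 = 8 neutrons.
Σm = 6·m(¹H) + 8·m_n = 6.0469500 + 8.06928 = 14.1162300 u
The mass defect is 14.1162300 − 14.00324 = 0.1129900 u.
Converting to energy: 0.1129900 u × 931.5 MeV/u = 105.250 MeV
BE/A = 105.250 MeV / 14 = 7.518 MeV/nucleon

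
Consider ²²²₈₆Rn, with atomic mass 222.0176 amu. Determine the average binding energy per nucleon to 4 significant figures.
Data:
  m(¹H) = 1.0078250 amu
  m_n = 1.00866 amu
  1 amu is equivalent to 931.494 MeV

Z = 86, so N = A − Z = 222 − 86 = 136.
Mass of separated nucleons = 86(1.0078250) + 136(1.00866) = 86.6729500 + 137.17776 = 223.8507100 amu
Δm = 223.8507100 − 222.0176 = 1.8331100 amu
E_B = 1.8331100 × 931.494 = 1707.53 MeV
Per nucleon: 1707.53 / 222 = 7.692 MeV

7.692 MeV/nucleon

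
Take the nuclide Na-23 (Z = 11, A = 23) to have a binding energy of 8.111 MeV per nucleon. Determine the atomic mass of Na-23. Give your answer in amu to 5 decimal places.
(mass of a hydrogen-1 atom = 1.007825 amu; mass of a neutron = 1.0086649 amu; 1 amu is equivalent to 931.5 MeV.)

22.98978 amu

Total binding energy = 23 × 8.111 = 186.553 MeV
Mass defect = 186.553 MeV / (931.5 MeV/amu) = 0.2002716 amu
Constituent mass = 11(1.007825) + 12(1.0086649) = 23.1900538 amu
Atomic mass = 23.1900538 − 0.2002716 = 22.9897822 amu ≈ 22.98978 amu (to 5 decimal places)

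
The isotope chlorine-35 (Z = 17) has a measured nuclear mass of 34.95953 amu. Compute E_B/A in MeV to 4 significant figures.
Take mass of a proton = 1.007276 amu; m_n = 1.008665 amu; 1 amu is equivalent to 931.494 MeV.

Z = 17, so N = A − Z = 35 − 17 = 18.
Mass of separated nucleons = 17(1.007276) + 18(1.008665) = 17.123692 + 18.155970 = 35.279662 amu
Mass defect Δm = 35.279662 − 34.95953 = 0.320132 amu
E_B = 0.320132 × 931.494 = 298.201 MeV
Per nucleon: 298.201 / 35 = 8.520 MeV

8.520 MeV/nucleon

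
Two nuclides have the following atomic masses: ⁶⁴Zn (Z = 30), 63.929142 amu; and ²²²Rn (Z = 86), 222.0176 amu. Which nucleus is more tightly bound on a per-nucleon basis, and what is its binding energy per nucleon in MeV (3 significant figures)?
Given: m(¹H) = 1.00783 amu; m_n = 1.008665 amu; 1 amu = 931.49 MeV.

⁶⁴Zn: Σm = 30(1.00783) + 34(1.008665) = 64.529510 amu; Δm = 0.600368 amu; E_B = 559.24 MeV; E_B/A = 8.738 MeV
²²²Rn: Σm = 86(1.00783) + 136(1.008665) = 223.851820 amu; Δm = 1.834220 amu; E_B = 1708.6 MeV; E_B/A = 7.696 MeV
⁶⁴Zn has the higher binding energy per nucleon, so it is the more tightly bound nucleus.

⁶⁴Zn; 8.74 MeV/nucleon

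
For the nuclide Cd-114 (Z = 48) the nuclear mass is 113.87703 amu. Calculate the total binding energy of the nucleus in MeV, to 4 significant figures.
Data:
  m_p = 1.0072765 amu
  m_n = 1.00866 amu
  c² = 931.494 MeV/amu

972.3 MeV

Σm = 48·m_p + 66·m_n = 48.3492720 + 66.57156 = 114.9208320 amu
The mass defect is 114.9208320 − 113.87703 = 1.0438020 amu.
Binding energy = Δm·c² = 1.0438020 × 931.494 MeV/amu = 972.295 MeV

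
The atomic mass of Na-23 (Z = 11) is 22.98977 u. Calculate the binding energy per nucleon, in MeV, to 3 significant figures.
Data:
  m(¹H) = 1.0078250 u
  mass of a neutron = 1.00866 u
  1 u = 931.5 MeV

8.11 MeV/nucleon

The nucleus contains 11 protons and 23 − 11 = 12 neutrons.
Mass of separated nucleons = 11(1.0078250) + 12(1.00866) = 11.0860750 + 12.10392 = 23.1899950 u
The mass defect is 23.1899950 − 22.98977 = 0.2002250 u.
Converting to energy: 0.2002250 u × 931.5 MeV/u = 186.510 MeV
BE/A = 186.510 MeV / 23 = 8.109 MeV/nucleon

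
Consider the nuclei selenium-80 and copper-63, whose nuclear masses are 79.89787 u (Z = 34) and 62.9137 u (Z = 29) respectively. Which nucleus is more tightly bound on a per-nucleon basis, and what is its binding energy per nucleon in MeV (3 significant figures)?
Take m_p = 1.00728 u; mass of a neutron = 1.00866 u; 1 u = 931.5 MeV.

selenium-80: Σm = 34(1.00728) + 46(1.00866) = 80.64588 u; Δm = 0.74801 u; E_B = 696.77 MeV; E_B/A = 8.710 MeV
copper-63: Σm = 29(1.00728) + 34(1.00866) = 63.50556 u; Δm = 0.59186 u; E_B = 551.32 MeV; E_B/A = 8.751 MeV
copper-63 has the higher binding energy per nucleon, so it is the more tightly bound nucleus.

copper-63; 8.75 MeV/nucleon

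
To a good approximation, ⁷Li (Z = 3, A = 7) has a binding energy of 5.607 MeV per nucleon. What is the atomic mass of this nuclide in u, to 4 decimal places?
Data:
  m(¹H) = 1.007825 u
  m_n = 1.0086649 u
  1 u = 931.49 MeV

Total binding energy = 7 × 5.607 = 39.249 MeV
Mass defect = 39.249 MeV / (931.49 MeV/u) = 0.042136 u
Constituent mass = 3(1.007825) + 4(1.0086649) = 7.0581346 u
Atomic mass = 7.0581346 − 0.042136 = 7.0159986 u ≈ 7.0160 u (to 4 decimal places)

7.0160 u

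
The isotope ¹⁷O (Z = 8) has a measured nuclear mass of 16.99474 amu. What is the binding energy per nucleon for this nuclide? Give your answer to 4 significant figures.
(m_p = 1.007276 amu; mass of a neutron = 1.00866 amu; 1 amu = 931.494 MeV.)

7.748 MeV/nucleon

With 8 protons and 9 neutrons (A = 17):
Σm = 8·m_p + 9·m_n = 8.058208 + 9.07794 = 17.136148 amu
Δm = 17.136148 − 16.99474 = 0.141408 amu
E_B = 0.141408 × 931.494 = 131.721 MeV
BE/A = 131.721 MeV / 17 = 7.748 MeV/nucleon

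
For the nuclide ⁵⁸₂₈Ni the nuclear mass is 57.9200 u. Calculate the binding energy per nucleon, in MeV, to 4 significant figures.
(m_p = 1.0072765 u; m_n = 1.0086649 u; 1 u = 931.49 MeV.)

The nucleus contains 28 protons and 58 − 28 = 30 neutrons.
Σm = 28·m_p + 30·m_n = 28.2037420 + 30.2599470 = 58.4636890 u
The mass defect is 58.4636890 − 57.9200 = 0.5436890 u.
E_B = 0.5436890 × 931.49 = 506.441 MeV
Per nucleon: 506.441 / 58 = 8.732 MeV

8.732 MeV/nucleon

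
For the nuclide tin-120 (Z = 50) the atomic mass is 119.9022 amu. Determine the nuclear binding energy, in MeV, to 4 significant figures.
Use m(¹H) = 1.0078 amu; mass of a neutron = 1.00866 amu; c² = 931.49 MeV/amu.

Σm = 50·m(¹H) + 70·m_n = 50.3900 + 70.60620 = 120.99620 amu
The mass defect is 120.99620 − 119.9022 = 1.09400 amu.
Converting to energy: 1.09400 amu × 931.49 MeV/amu = 1019.05 MeV

1019 MeV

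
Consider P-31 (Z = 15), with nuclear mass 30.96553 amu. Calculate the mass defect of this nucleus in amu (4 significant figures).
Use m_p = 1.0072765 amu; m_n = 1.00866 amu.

0.2822 amu

Mass of separated nucleons = 15(1.0072765) + 16(1.00866) = 15.1091475 + 16.13856 = 31.2477075 amu
Mass defect Δm = 31.2477075 − 30.96553 = 0.2821775 amu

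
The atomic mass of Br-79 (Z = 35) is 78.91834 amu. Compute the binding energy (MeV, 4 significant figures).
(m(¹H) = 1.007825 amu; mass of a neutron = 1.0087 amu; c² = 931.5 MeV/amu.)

Σm = 35·m(¹H) + 44·m_n = 35.273875 + 44.3828 = 79.656675 amu
Mass defect Δm = 79.656675 − 78.91834 = 0.738335 amu
Converting to energy: 0.738335 amu × 931.5 MeV/amu = 687.759 MeV

687.8 MeV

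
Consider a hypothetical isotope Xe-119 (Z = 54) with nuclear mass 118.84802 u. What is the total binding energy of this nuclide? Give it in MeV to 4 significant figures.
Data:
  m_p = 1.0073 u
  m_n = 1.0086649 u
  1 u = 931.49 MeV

1033 MeV

The nucleus contains 54 protons and 119 − 54 = 65 neutrons.
Total constituent mass: 54 × 1.0073 + 65 × 1.0086649 = 119.9574185 u
Δm = 119.9574185 − 118.84802 = 1.1093985 u
Binding energy = Δm·c² = 1.1093985 × 931.49 MeV/u = 1033.39 MeV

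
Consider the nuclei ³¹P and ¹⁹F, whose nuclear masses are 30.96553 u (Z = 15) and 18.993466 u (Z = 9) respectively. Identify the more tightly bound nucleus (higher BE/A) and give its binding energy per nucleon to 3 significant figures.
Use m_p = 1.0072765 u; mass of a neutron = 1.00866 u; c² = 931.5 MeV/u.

³¹P; 8.48 MeV/nucleon

³¹P: Σm = 15(1.0072765) + 16(1.00866) = 31.2477075 u; Δm = 0.2821775 u; E_B = 262.85 MeV; E_B/A = 8.479 MeV
¹⁹F: Σm = 9(1.0072765) + 10(1.00866) = 19.1520885 u; Δm = 0.1586225 u; E_B = 147.76 MeV; E_B/A = 7.777 MeV
³¹P has the higher binding energy per nucleon, so it is the more tightly bound nucleus.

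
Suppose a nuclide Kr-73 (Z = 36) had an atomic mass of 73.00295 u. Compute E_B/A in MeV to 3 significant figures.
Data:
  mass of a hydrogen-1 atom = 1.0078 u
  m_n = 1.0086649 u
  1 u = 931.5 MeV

7.64 MeV/nucleon

Total constituent mass: 36 × 1.0078 + 37 × 1.0086649 = 73.6014013 u
The mass defect is 73.6014013 − 73.00295 = 0.5984513 u.
E_B = 0.5984513 × 931.5 = 557.457 MeV
Per nucleon: 557.457 / 73 = 7.636 MeV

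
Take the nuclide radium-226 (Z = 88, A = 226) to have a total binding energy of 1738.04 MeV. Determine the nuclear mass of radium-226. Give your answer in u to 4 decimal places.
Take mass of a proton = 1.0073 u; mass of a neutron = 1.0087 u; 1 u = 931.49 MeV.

225.9771 u

Mass defect = 1738.04 MeV / (931.49 MeV/u) = 1.865871 u
Constituent mass = 88(1.0073) + 138(1.0087) = 227.8430 u
Nuclear mass = 227.8430 − 1.865871 = 225.977129 u ≈ 225.9771 u (to 4 decimal places)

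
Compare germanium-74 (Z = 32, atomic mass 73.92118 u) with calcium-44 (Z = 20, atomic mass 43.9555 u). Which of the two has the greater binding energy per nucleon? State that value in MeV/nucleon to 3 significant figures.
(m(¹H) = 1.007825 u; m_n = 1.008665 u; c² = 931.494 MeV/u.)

germanium-74; 8.73 MeV/nucleon

germanium-74: Σm = 32(1.007825) + 42(1.008665) = 74.614330 u; Δm = 0.693150 u; E_B = 645.67 MeV; E_B/A = 8.725 MeV
calcium-44: Σm = 20(1.007825) + 24(1.008665) = 44.364460 u; Δm = 0.408960 u; E_B = 380.94 MeV; E_B/A = 8.658 MeV
germanium-74 has the higher binding energy per nucleon, so it is the more tightly bound nucleus.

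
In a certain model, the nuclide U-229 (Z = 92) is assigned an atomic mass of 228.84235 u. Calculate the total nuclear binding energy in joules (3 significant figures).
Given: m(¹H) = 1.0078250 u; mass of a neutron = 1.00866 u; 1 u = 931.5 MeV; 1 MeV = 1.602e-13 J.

Mass of separated nucleons = 92(1.0078250) + 137(1.00866) = 92.7199000 + 138.18642 = 230.9063200 u
The mass defect is 230.9063200 − 228.84235 = 2.0639700 u.
E_B = 2.0639700 × 931.5 = 1922.59 MeV
In joules: 1922.59 MeV × 1.602e-13 J/MeV = 3.0800e-10 J

3.08e-10 J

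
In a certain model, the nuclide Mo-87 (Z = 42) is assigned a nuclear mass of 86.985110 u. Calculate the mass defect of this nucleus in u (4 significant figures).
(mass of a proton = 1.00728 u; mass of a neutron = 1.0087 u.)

With 42 protons and 45 neutrons (A = 87):
Total constituent mass: 42 × 1.00728 + 45 × 1.0087 = 87.69726 u
Δm = 87.69726 − 86.985110 = 0.712150 u

0.7122 u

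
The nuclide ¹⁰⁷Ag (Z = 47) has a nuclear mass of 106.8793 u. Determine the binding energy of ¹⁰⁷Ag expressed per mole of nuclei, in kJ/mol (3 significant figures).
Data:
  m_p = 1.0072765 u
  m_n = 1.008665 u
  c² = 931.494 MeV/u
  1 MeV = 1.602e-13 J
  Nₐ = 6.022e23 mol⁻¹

8.83e+10 kJ/mol

Mass of separated nucleons = 47(1.0072765) + 60(1.008665) = 47.3419955 + 60.519900 = 107.8618955 u
The mass defect is 107.8618955 − 106.8793 = 0.9825955 u.
Binding energy = Δm·c² = 0.9825955 × 931.494 MeV/u = 915.282 MeV
Per nucleus in joules: 915.282 MeV × 1.602e-13 J/MeV = 1.4663e-10 J
Per mole: 1.4663e-10 J × 6.022e23 mol⁻¹ = 8.8301e+13 J/mol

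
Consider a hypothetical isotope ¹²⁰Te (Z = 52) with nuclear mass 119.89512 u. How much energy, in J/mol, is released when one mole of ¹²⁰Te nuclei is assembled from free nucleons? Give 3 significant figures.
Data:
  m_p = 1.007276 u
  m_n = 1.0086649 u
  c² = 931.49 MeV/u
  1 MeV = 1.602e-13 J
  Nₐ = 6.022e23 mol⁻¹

9.64e+13 J/mol

Total constituent mass: 52 × 1.007276 + 68 × 1.0086649 = 120.9675652 u
Mass defect Δm = 120.9675652 − 119.89512 = 1.0724452 u
Binding energy = Δm·c² = 1.0724452 × 931.49 MeV/u = 998.972 MeV
Per nucleus in joules: 998.972 MeV × 1.602e-13 J/MeV = 1.6004e-10 J
Per mole: 1.6004e-10 J × 6.022e23 mol⁻¹ = 9.6376e+13 J/mol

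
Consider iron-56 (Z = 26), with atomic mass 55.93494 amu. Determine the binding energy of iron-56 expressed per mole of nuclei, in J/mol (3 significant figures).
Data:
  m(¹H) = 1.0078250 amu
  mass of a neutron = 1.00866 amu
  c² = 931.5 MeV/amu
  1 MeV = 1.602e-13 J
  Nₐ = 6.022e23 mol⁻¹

Z = 26, so N = A − Z = 56 − 26 = 30.
Σm = 26·m(¹H) + 30·m_n = 26.2034500 + 30.25980 = 56.4632500 amu
Mass defect Δm = 56.4632500 − 55.93494 = 0.5283100 amu
Converting to energy: 0.5283100 amu × 931.5 MeV/amu = 492.121 MeV
Per nucleus in joules: 492.121 MeV × 1.602e-13 J/MeV = 7.8838e-11 J
Per mole: 7.8838e-11 J × 6.022e23 mol⁻¹ = 4.7476e+13 J/mol

4.75e+13 J/mol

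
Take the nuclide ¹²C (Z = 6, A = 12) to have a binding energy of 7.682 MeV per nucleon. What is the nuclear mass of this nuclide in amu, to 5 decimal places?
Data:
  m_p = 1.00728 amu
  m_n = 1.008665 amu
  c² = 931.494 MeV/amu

11.99671 amu

Total binding energy = 12 × 7.682 = 92.184 MeV
Mass defect = 92.184 MeV / (931.494 MeV/amu) = 0.0989636 amu
Constituent mass = 6(1.00728) + 6(1.008665) = 12.095670 amu
Nuclear mass = 12.095670 − 0.0989636 = 11.9967064 amu ≈ 11.99671 amu (to 5 decimal places)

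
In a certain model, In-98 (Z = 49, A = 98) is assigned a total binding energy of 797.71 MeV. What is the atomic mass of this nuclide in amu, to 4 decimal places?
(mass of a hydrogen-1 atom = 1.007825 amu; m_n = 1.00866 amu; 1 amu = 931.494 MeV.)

Mass defect = 797.71 MeV / (931.494 MeV/amu) = 0.856377 amu
Constituent mass = 49(1.007825) + 49(1.00866) = 98.807765 amu
Atomic mass = 98.807765 − 0.856377 = 97.951388 amu ≈ 97.9514 amu (to 4 decimal places)

97.9514 amu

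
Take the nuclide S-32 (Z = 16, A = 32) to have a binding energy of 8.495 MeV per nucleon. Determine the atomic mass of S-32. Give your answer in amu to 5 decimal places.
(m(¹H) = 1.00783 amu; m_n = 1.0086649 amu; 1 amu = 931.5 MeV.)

Total binding energy = 32 × 8.495 = 271.840 MeV
Mass defect = 271.840 MeV / (931.5 MeV/amu) = 0.2918304 amu
Constituent mass = 16(1.00783) + 16(1.0086649) = 32.2639184 amu
Atomic mass = 32.2639184 − 0.2918304 = 31.9720880 amu ≈ 31.97209 amu (to 5 decimal places)

31.97209 amu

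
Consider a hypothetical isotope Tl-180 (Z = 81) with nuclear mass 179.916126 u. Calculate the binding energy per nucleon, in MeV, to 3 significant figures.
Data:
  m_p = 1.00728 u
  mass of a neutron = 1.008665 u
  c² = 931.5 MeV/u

7.92 MeV/nucleon

Mass of separated nucleons = 81(1.00728) + 99(1.008665) = 81.58968 + 99.857835 = 181.447515 u
The mass defect is 181.447515 − 179.916126 = 1.531389 u.
Converting to energy: 1.531389 u × 931.5 MeV/u = 1426.49 MeV
Dividing by A = 180 gives 7.9249 MeV per nucleon.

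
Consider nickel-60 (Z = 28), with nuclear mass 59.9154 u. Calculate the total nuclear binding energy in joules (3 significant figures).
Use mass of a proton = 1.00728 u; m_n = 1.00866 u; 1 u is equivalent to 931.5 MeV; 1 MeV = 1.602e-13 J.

8.44e-11 J

Σm = 28·m_p + 32·m_n = 28.20384 + 32.27712 = 60.48096 u
Δm = 60.48096 − 59.9154 = 0.56556 u
E_B = 0.56556 × 931.5 = 526.819 MeV
In joules: 526.819 MeV × 1.602e-13 J/MeV = 8.4396e-11 J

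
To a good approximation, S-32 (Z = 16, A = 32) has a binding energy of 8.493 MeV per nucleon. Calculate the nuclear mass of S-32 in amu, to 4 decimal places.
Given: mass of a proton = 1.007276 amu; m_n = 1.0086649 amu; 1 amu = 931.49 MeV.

31.9633 amu

Total binding energy = 32 × 8.493 = 271.776 MeV
Mass defect = 271.776 MeV / (931.49 MeV/amu) = 0.291765 amu
Constituent mass = 16(1.007276) + 16(1.0086649) = 32.2550544 amu
Nuclear mass = 32.2550544 − 0.291765 = 31.9632894 amu ≈ 31.9633 amu (to 4 decimal places)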